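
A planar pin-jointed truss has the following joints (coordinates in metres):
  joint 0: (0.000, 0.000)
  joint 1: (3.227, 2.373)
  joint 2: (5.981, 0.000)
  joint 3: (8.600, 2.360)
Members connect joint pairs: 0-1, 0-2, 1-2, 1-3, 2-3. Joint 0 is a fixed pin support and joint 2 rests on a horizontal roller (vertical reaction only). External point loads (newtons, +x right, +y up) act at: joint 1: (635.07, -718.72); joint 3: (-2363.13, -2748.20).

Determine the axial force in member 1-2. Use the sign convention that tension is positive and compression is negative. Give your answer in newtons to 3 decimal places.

N=4 nodes, M=5 members, R=3 reactions → 2N=8, M+R=8
member 0 (0-1): L=4.0056, (cx,cy)=(0.8056,0.5924)
member 1 (0-2): L=5.9810, (cx,cy)=(1.0000,0.0000)
member 2 (1-2): L=3.6353, (cx,cy)=(0.7576,-0.6528)
member 3 (1-3): L=5.3730, (cx,cy)=(1.0000,-0.0024)
member 4 (2-3): L=3.5254, (cx,cy)=(0.7429,0.6694)
solve A·x = −loads:
  F[0-1] = +324.0537 N (tension)
  F[0-2] = -1989.1262 N (compression)
  F[1-2] = -1397.6868 N (compression)
  F[1-3] = +684.8365 N (tension)
  F[2-3] = -4102.8754 N (compression)
  Rx@0 = +1728.0600 N
  Ry@0 = -191.9771 N
  Ry@2 = +3658.8971 N

-1397.687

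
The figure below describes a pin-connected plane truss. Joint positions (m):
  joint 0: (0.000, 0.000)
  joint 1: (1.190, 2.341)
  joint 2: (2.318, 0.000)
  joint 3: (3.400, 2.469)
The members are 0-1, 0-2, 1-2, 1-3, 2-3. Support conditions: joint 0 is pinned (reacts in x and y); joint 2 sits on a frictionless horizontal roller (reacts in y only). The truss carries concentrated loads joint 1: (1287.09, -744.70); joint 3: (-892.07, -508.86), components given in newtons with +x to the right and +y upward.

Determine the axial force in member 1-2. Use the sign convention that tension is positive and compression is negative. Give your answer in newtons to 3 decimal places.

N=4 nodes, M=5 members, R=3 reactions → 2N=8, M+R=8
member 0 (0-1): L=2.6261, (cx,cy)=(0.4531,0.8914)
member 1 (0-2): L=2.3180, (cx,cy)=(1.0000,0.0000)
member 2 (1-2): L=2.5986, (cx,cy)=(0.4341,-0.9009)
member 3 (1-3): L=2.2137, (cx,cy)=(0.9983,0.0578)
member 4 (2-3): L=2.6957, (cx,cy)=(0.4014,0.9159)
solve A·x = −loads:
  F[0-1] = +252.1941 N (tension)
  F[0-2] = +280.7397 N (tension)
  F[1-2] = -1120.3305 N (compression)
  F[1-3] = -687.6452 N (compression)
  F[2-3] = -512.1672 N (compression)
  Rx@0 = -395.0200 N
  Ry@0 = -224.8153 N
  Ry@2 = +1478.3753 N

-1120.330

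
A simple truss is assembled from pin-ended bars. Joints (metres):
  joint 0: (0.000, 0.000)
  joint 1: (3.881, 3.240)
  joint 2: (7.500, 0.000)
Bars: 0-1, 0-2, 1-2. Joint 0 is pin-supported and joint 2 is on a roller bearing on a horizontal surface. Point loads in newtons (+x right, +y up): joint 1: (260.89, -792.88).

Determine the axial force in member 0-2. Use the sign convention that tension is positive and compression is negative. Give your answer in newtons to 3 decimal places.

584.171

N=3 nodes, M=3 members, R=3 reactions → 2N=6, M+R=6
member 0 (0-1): L=5.0557, (cx,cy)=(0.7677,0.6409)
member 1 (0-2): L=7.5000, (cx,cy)=(1.0000,0.0000)
member 2 (1-2): L=4.8574, (cx,cy)=(0.7450,-0.6670)
solve A·x = −loads:
  F[0-1] = -421.1285 N (compression)
  F[0-2] = +584.1708 N (tension)
  F[1-2] = -784.0776 N (compression)
  Rx@0 = -260.8900 N
  Ry@0 = +269.8865 N
  Ry@2 = +522.9935 N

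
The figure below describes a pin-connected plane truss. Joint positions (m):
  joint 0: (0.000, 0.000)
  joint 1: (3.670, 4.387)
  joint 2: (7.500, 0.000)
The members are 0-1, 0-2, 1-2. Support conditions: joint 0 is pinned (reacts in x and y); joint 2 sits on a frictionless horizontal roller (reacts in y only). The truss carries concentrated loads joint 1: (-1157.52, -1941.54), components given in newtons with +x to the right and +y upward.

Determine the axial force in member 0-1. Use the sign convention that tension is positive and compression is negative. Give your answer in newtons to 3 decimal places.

N=3 nodes, M=3 members, R=3 reactions → 2N=6, M+R=6
member 0 (0-1): L=5.7197, (cx,cy)=(0.6416,0.7670)
member 1 (0-2): L=7.5000, (cx,cy)=(1.0000,0.0000)
member 2 (1-2): L=5.8236, (cx,cy)=(0.6577,-0.7533)
solve A·x = −loads:
  F[0-1] = -2175.4210 N (compression)
  F[0-2] = +238.3280 N (tension)
  F[1-2] = -362.3849 N (compression)
  Rx@0 = +1157.5200 N
  Ry@0 = +1668.5518 N
  Ry@2 = +272.9882 N

-2175.421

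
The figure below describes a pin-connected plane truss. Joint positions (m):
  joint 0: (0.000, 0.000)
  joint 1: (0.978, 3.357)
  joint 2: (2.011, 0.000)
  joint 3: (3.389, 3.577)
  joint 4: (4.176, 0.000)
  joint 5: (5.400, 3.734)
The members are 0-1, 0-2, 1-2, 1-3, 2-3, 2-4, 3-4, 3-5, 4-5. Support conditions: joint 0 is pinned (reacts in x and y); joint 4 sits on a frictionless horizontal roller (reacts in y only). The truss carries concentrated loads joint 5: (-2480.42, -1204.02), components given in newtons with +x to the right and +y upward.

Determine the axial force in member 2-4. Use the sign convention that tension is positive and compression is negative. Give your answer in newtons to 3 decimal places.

N=6 nodes, M=9 members, R=3 reactions → 2N=12, M+R=12
member 0 (0-1): L=3.4966, (cx,cy)=(0.2797,0.9601)
member 1 (0-2): L=2.0110, (cx,cy)=(1.0000,0.0000)
member 2 (1-2): L=3.5123, (cx,cy)=(0.2941,-0.9558)
member 3 (1-3): L=2.4210, (cx,cy)=(0.9959,0.0909)
member 4 (2-3): L=3.8333, (cx,cy)=(0.3595,0.9332)
member 5 (2-4): L=2.1650, (cx,cy)=(1.0000,0.0000)
member 6 (3-4): L=3.6626, (cx,cy)=(0.2149,-0.9766)
member 7 (3-5): L=2.0171, (cx,cy)=(0.9970,0.0778)
member 8 (4-5): L=3.9295, (cx,cy)=(0.3115,0.9502)
solve A·x = −loads:
  F[0-1] = -1942.5154 N (compression)
  F[0-2] = -1937.0917 N (compression)
  F[1-2] = +1847.5343 N (tension)
  F[1-3] = -1091.2137 N (compression)
  F[2-3] = -1892.3241 N (compression)
  F[2-4] = -713.4571 N (compression)
  F[3-4] = +1738.4799 N (tension)
  F[3-5] = -2147.0363 N (compression)
  F[4-5] = -1091.1958 N (compression)
  Rx@0 = +2480.4200 N
  Ry@0 = +1864.9827 N
  Ry@4 = -660.9627 N

-713.457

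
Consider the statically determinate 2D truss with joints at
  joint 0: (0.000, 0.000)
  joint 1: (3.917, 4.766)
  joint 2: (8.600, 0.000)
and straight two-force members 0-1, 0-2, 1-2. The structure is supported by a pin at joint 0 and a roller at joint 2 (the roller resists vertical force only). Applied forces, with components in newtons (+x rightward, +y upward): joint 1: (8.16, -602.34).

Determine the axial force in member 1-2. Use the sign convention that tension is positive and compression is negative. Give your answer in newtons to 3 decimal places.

N=3 nodes, M=3 members, R=3 reactions → 2N=6, M+R=6
member 0 (0-1): L=6.1691, (cx,cy)=(0.6349,0.7726)
member 1 (0-2): L=8.6000, (cx,cy)=(1.0000,0.0000)
member 2 (1-2): L=6.6817, (cx,cy)=(0.7009,-0.7133)
solve A·x = −loads:
  F[0-1] = -418.7019 N (compression)
  F[0-2] = +274.0105 N (tension)
  F[1-2] = -390.9586 N (compression)
  Rx@0 = -8.1600 N
  Ry@0 = +323.4730 N
  Ry@2 = +278.8670 N

-390.959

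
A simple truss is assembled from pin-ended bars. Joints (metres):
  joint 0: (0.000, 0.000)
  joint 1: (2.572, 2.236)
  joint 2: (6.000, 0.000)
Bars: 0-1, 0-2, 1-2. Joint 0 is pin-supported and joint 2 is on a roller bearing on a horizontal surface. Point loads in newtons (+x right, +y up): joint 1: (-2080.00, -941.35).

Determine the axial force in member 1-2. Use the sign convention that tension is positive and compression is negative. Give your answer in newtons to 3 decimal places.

N=3 nodes, M=3 members, R=3 reactions → 2N=6, M+R=6
member 0 (0-1): L=3.4081, (cx,cy)=(0.7547,0.6561)
member 1 (0-2): L=6.0000, (cx,cy)=(1.0000,0.0000)
member 2 (1-2): L=4.0928, (cx,cy)=(0.8376,-0.5463)
solve A·x = −loads:
  F[0-1] = -2001.2014 N (compression)
  F[0-2] = -569.7307 N (compression)
  F[1-2] = +680.2172 N (tension)
  Rx@0 = +2080.0000 N
  Ry@0 = +1312.9713 N
  Ry@2 = -371.6213 N

680.217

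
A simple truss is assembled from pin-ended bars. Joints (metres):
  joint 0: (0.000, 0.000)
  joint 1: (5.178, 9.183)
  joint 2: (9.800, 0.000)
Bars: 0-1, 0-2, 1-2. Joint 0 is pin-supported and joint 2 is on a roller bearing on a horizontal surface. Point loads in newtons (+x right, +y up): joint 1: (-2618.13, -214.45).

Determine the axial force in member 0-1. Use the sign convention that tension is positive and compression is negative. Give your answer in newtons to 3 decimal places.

-2932.541

N=3 nodes, M=3 members, R=3 reactions → 2N=6, M+R=6
member 0 (0-1): L=10.5423, (cx,cy)=(0.4912,0.8711)
member 1 (0-2): L=9.8000, (cx,cy)=(1.0000,0.0000)
member 2 (1-2): L=10.2806, (cx,cy)=(0.4496,-0.8932)
solve A·x = −loads:
  F[0-1] = -2932.5409 N (compression)
  F[0-2] = -1177.7651 N (compression)
  F[1-2] = +2619.6691 N (tension)
  Rx@0 = +2618.1300 N
  Ry@0 = +2554.4363 N
  Ry@2 = -2339.9863 N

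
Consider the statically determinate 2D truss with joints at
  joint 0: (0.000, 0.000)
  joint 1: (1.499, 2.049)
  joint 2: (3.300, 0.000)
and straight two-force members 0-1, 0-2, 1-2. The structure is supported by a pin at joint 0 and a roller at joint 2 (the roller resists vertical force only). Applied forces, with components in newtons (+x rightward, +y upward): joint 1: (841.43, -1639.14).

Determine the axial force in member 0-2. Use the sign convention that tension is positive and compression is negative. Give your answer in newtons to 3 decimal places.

N=3 nodes, M=3 members, R=3 reactions → 2N=6, M+R=6
member 0 (0-1): L=2.5388, (cx,cy)=(0.5904,0.8071)
member 1 (0-2): L=3.3000, (cx,cy)=(1.0000,0.0000)
member 2 (1-2): L=2.7280, (cx,cy)=(0.6602,-0.7511)
solve A·x = −loads:
  F[0-1] = -461.0710 N (compression)
  F[0-2] = +1113.6653 N (tension)
  F[1-2] = -1686.8866 N (compression)
  Rx@0 = -841.4300 N
  Ry@0 = +372.1215 N
  Ry@2 = +1267.0185 N

1113.665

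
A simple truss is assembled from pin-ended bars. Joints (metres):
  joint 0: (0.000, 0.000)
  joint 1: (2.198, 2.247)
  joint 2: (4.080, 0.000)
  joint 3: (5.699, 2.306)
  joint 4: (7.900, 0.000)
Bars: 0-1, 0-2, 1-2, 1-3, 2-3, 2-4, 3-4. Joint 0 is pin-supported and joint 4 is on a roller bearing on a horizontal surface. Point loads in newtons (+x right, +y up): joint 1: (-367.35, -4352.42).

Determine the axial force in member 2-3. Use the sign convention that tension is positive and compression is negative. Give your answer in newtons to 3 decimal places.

N=5 nodes, M=7 members, R=3 reactions → 2N=10, M+R=10
member 0 (0-1): L=3.1433, (cx,cy)=(0.6993,0.7149)
member 1 (0-2): L=4.0800, (cx,cy)=(1.0000,0.0000)
member 2 (1-2): L=2.9310, (cx,cy)=(0.6421,-0.7666)
member 3 (1-3): L=3.5015, (cx,cy)=(0.9999,0.0168)
member 4 (2-3): L=2.8176, (cx,cy)=(0.5746,0.8184)
member 5 (2-4): L=3.8200, (cx,cy)=(1.0000,0.0000)
member 6 (3-4): L=3.1878, (cx,cy)=(0.6904,-0.7234)
solve A·x = −loads:
  F[0-1] = -4540.6780 N (compression)
  F[0-2] = +2807.8073 N (tension)
  F[1-2] = -1484.0870 N (compression)
  F[1-3] = -1855.1454 N (compression)
  F[2-3] = +1390.1457 N (tension)
  F[2-4] = +1056.0972 N (tension)
  F[3-4] = -1529.5872 N (compression)
  Rx@0 = +367.3500 N
  Ry@0 = +3245.9410 N
  Ry@4 = +1106.4790 N

1390.146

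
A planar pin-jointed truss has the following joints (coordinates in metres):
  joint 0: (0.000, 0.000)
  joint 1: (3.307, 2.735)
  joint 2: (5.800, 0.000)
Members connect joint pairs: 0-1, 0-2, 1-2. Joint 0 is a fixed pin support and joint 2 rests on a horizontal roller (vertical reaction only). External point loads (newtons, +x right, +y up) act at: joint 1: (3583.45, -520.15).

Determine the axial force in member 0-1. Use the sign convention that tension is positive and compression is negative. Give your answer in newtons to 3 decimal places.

N=3 nodes, M=3 members, R=3 reactions → 2N=6, M+R=6
member 0 (0-1): L=4.2914, (cx,cy)=(0.7706,0.6373)
member 1 (0-2): L=5.8000, (cx,cy)=(1.0000,0.0000)
member 2 (1-2): L=3.7007, (cx,cy)=(0.6737,-0.7390)
solve A·x = −loads:
  F[0-1] = +2300.6008 N (tension)
  F[0-2] = +1810.5991 N (tension)
  F[1-2] = -2687.7284 N (compression)
  Rx@0 = -3583.4500 N
  Ry@0 = -1466.2072 N
  Ry@2 = +1986.3572 N

2300.601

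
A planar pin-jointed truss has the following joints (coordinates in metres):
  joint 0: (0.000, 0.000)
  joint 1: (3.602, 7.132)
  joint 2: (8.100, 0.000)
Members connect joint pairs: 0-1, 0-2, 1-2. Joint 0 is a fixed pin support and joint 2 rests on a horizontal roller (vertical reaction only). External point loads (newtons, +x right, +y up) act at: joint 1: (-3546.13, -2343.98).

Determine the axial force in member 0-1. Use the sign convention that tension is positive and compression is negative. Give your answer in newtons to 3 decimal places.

N=3 nodes, M=3 members, R=3 reactions → 2N=6, M+R=6
member 0 (0-1): L=7.9900, (cx,cy)=(0.4508,0.8926)
member 1 (0-2): L=8.1000, (cx,cy)=(1.0000,0.0000)
member 2 (1-2): L=8.4319, (cx,cy)=(0.5334,-0.8458)
solve A·x = −loads:
  F[0-1] = -4956.1846 N (compression)
  F[0-2] = -1311.8102 N (compression)
  F[1-2] = +2459.1132 N (tension)
  Rx@0 = +3546.1300 N
  Ry@0 = +4423.9779 N
  Ry@2 = -2079.9979 N

-4956.185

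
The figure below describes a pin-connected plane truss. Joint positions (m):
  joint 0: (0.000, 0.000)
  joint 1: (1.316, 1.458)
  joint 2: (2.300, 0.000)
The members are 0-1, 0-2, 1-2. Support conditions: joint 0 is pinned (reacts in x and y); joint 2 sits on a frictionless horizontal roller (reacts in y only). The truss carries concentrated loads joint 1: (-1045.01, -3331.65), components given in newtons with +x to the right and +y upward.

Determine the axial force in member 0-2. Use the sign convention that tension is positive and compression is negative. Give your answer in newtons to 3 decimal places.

839.463

N=3 nodes, M=3 members, R=3 reactions → 2N=6, M+R=6
member 0 (0-1): L=1.9641, (cx,cy)=(0.6700,0.7423)
member 1 (0-2): L=2.3000, (cx,cy)=(1.0000,0.0000)
member 2 (1-2): L=1.7590, (cx,cy)=(0.5594,-0.8289)
solve A·x = −loads:
  F[0-1] = -2812.5072 N (compression)
  F[0-2] = +839.4625 N (tension)
  F[1-2] = -1500.6098 N (compression)
  Rx@0 = +1045.0100 N
  Ry@0 = +2087.8123 N
  Ry@2 = +1243.8377 N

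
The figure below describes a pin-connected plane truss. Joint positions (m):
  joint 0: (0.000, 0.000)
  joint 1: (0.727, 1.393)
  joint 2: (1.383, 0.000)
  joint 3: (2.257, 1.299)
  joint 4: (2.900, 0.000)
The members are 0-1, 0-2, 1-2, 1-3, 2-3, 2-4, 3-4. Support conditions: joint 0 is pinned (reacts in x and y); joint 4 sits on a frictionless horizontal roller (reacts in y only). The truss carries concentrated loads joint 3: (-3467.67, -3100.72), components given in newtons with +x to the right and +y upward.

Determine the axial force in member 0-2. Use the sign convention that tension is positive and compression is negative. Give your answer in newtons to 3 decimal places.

-2298.217

N=5 nodes, M=7 members, R=3 reactions → 2N=10, M+R=10
member 0 (0-1): L=1.5713, (cx,cy)=(0.4627,0.8865)
member 1 (0-2): L=1.3830, (cx,cy)=(1.0000,0.0000)
member 2 (1-2): L=1.5397, (cx,cy)=(0.4260,-0.9047)
member 3 (1-3): L=1.5329, (cx,cy)=(0.9981,-0.0613)
member 4 (2-3): L=1.5657, (cx,cy)=(0.5582,0.8297)
member 5 (2-4): L=1.5170, (cx,cy)=(1.0000,0.0000)
member 6 (3-4): L=1.4494, (cx,cy)=(0.4436,-0.8962)
solve A·x = −loads:
  F[0-1] = -2527.5922 N (compression)
  F[0-2] = -2298.2169 N (compression)
  F[1-2] = +2632.3998 N (tension)
  F[1-3] = -2295.2994 N (compression)
  F[2-3] = -2870.4099 N (compression)
  F[2-4] = +425.6663 N (tension)
  F[3-4] = -959.5239 N (compression)
  Rx@0 = +3467.6700 N
  Ry@0 = +2240.7815 N
  Ry@4 = +859.9385 N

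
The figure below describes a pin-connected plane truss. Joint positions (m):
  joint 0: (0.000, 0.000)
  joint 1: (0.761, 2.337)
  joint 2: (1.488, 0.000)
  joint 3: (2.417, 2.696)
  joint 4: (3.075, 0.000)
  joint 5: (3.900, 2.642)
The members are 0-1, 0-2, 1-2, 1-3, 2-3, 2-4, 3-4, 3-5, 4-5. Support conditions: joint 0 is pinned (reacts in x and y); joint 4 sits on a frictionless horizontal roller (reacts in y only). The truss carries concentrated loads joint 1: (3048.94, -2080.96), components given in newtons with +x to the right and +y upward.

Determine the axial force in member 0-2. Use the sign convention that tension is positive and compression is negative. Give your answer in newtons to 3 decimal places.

2804.316

N=6 nodes, M=9 members, R=3 reactions → 2N=12, M+R=12
member 0 (0-1): L=2.4578, (cx,cy)=(0.3096,0.9509)
member 1 (0-2): L=1.4880, (cx,cy)=(1.0000,0.0000)
member 2 (1-2): L=2.4475, (cx,cy)=(0.2970,-0.9549)
member 3 (1-3): L=1.6945, (cx,cy)=(0.9773,0.2119)
member 4 (2-3): L=2.8516, (cx,cy)=(0.3258,0.9454)
member 5 (2-4): L=1.5870, (cx,cy)=(1.0000,0.0000)
member 6 (3-4): L=2.7751, (cx,cy)=(0.2371,-0.9715)
member 7 (3-5): L=1.4840, (cx,cy)=(0.9993,-0.0364)
member 8 (4-5): L=2.7678, (cx,cy)=(0.2981,0.9545)
solve A·x = −loads:
  F[0-1] = +790.0550 N (tension)
  F[0-2] = +2804.3162 N (tension)
  F[1-2] = -3375.1273 N (compression)
  F[1-3] = -1843.6151 N (compression)
  F[2-3] = +3408.7582 N (tension)
  F[2-4] = +691.2392 N (tension)
  F[3-4] = -2915.3233 N (compression)
  F[3-5] = -0.0000 N (tension)
  F[4-5] = +0.0000 N (tension)
  Rx@0 = -3048.9400 N
  Ry@0 = -751.2297 N
  Ry@4 = +2832.1897 N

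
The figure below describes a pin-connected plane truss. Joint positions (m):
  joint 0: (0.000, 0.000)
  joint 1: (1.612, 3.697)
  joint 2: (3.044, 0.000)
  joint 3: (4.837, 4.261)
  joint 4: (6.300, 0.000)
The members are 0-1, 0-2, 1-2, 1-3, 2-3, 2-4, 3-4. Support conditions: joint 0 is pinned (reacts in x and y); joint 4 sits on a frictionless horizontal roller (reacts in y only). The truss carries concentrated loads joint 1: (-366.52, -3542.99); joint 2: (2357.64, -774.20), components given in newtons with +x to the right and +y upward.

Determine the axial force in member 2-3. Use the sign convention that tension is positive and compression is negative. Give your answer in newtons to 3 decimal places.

1322.800

N=5 nodes, M=7 members, R=3 reactions → 2N=10, M+R=10
member 0 (0-1): L=4.0332, (cx,cy)=(0.3997,0.9167)
member 1 (0-2): L=3.0440, (cx,cy)=(1.0000,0.0000)
member 2 (1-2): L=3.9646, (cx,cy)=(0.3612,-0.9325)
member 3 (1-3): L=3.2739, (cx,cy)=(0.9850,0.1723)
member 4 (2-3): L=4.6229, (cx,cy)=(0.3879,0.9217)
member 5 (2-4): L=3.2560, (cx,cy)=(1.0000,0.0000)
member 6 (3-4): L=4.5052, (cx,cy)=(0.3247,-0.9458)
solve A·x = −loads:
  F[0-1] = -3547.3058 N (compression)
  F[0-2] = +3408.9317 N (tension)
  F[1-2] = -477.2722 N (compression)
  F[1-3] = -892.2439 N (compression)
  F[2-3] = +1322.7998 N (tension)
  F[2-4] = +365.8517 N (tension)
  F[3-4] = -1126.6037 N (compression)
  Rx@0 = -1991.1200 N
  Ry@0 = +3251.6439 N
  Ry@4 = +1065.5461 N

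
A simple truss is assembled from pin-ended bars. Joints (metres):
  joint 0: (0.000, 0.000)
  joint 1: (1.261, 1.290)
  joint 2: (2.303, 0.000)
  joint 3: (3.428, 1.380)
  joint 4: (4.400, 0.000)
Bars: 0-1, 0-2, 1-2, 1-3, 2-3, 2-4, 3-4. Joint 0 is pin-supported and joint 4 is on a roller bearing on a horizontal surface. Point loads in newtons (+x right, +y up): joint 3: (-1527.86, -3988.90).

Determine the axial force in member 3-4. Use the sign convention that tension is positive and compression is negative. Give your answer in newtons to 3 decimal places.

N=5 nodes, M=7 members, R=3 reactions → 2N=10, M+R=10
member 0 (0-1): L=1.8039, (cx,cy)=(0.6990,0.7151)
member 1 (0-2): L=2.3030, (cx,cy)=(1.0000,0.0000)
member 2 (1-2): L=1.6583, (cx,cy)=(0.6284,-0.7779)
member 3 (1-3): L=2.1689, (cx,cy)=(0.9991,0.0415)
member 4 (2-3): L=1.7805, (cx,cy)=(0.6319,0.7751)
member 5 (2-4): L=2.0970, (cx,cy)=(1.0000,0.0000)
member 6 (3-4): L=1.6880, (cx,cy)=(0.5758,-0.8176)
solve A·x = −loads:
  F[0-1] = -1902.3613 N (compression)
  F[0-2] = -198.0654 N (compression)
  F[1-2] = +1623.2860 N (tension)
  F[1-3] = -2351.8367 N (compression)
  F[2-3] = -1629.2263 N (compression)
  F[2-4] = +1851.3947 N (tension)
  F[3-4] = -3215.0889 N (compression)
  Rx@0 = +1527.8600 N
  Ry@0 = +1360.3767 N
  Ry@4 = +2628.5233 N

-3215.089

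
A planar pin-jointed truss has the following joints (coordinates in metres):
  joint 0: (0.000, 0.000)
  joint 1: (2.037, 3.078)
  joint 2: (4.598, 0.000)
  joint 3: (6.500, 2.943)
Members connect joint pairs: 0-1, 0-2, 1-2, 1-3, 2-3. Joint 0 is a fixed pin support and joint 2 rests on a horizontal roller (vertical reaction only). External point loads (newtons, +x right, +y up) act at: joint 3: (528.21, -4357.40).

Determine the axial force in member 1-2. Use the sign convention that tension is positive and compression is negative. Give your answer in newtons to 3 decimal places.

-2913.680

N=4 nodes, M=5 members, R=3 reactions → 2N=8, M+R=8
member 0 (0-1): L=3.6910, (cx,cy)=(0.5519,0.8339)
member 1 (0-2): L=4.5980, (cx,cy)=(1.0000,0.0000)
member 2 (1-2): L=4.0041, (cx,cy)=(0.6396,-0.7687)
member 3 (1-3): L=4.4650, (cx,cy)=(0.9995,-0.0302)
member 4 (2-3): L=3.5041, (cx,cy)=(0.5428,0.8399)
solve A·x = −loads:
  F[0-1] = +2566.8617 N (tension)
  F[0-2] = -888.3987 N (compression)
  F[1-2] = -2913.6799 N (compression)
  F[1-3] = +3281.6831 N (tension)
  F[2-3] = -5070.0533 N (compression)
  Rx@0 = -528.2100 N
  Ry@0 = -2140.5604 N
  Ry@2 = +6497.9604 N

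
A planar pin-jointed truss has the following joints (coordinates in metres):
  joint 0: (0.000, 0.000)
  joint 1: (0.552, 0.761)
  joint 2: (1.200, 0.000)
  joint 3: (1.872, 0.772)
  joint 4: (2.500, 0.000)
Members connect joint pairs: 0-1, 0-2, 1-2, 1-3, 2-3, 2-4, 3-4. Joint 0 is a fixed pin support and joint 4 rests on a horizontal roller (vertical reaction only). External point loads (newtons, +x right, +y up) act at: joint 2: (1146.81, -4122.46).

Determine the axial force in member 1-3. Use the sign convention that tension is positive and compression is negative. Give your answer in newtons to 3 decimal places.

-3356.608

N=5 nodes, M=7 members, R=3 reactions → 2N=10, M+R=10
member 0 (0-1): L=0.9401, (cx,cy)=(0.5872,0.8095)
member 1 (0-2): L=1.2000, (cx,cy)=(1.0000,0.0000)
member 2 (1-2): L=0.9995, (cx,cy)=(0.6483,-0.7614)
member 3 (1-3): L=1.3200, (cx,cy)=(1.0000,0.0083)
member 4 (2-3): L=1.0235, (cx,cy)=(0.6566,0.7543)
member 5 (2-4): L=1.3000, (cx,cy)=(1.0000,0.0000)
member 6 (3-4): L=0.9952, (cx,cy)=(0.6310,-0.7757)
solve A·x = −loads:
  F[0-1] = -2648.2457 N (compression)
  F[0-2] = +2701.7521 N (tension)
  F[1-2] = +2778.8131 N (tension)
  F[1-3] = -3356.6080 N (compression)
  F[2-3] = +2660.5255 N (tension)
  F[2-4] = +1609.6818 N (tension)
  F[3-4] = -2550.8134 N (compression)
  Rx@0 = -1146.8100 N
  Ry@0 = +2143.6792 N
  Ry@4 = +1978.7808 N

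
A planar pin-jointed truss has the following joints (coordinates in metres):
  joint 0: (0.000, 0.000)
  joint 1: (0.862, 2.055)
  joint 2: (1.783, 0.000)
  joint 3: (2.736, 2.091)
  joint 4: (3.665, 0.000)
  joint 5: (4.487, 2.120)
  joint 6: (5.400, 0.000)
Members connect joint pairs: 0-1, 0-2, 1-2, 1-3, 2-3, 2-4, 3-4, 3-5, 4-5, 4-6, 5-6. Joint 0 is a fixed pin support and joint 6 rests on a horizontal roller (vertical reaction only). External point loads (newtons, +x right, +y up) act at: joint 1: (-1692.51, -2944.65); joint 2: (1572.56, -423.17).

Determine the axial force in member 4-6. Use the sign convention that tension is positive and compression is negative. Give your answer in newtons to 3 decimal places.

N=7 nodes, M=11 members, R=3 reactions → 2N=14, M+R=14
member 0 (0-1): L=2.2285, (cx,cy)=(0.3868,0.9222)
member 1 (0-2): L=1.7830, (cx,cy)=(1.0000,0.0000)
member 2 (1-2): L=2.2519, (cx,cy)=(0.4090,-0.9125)
member 3 (1-3): L=1.8743, (cx,cy)=(0.9998,0.0192)
member 4 (2-3): L=2.2979, (cx,cy)=(0.4147,0.9099)
member 5 (2-4): L=1.8820, (cx,cy)=(1.0000,0.0000)
member 6 (3-4): L=2.2881, (cx,cy)=(0.4060,-0.9139)
member 7 (3-5): L=1.7512, (cx,cy)=(0.9999,0.0166)
member 8 (4-5): L=2.2738, (cx,cy)=(0.3615,0.9324)
member 9 (4-6): L=1.7350, (cx,cy)=(1.0000,0.0000)
member 10 (5-6): L=2.3082, (cx,cy)=(0.3955,-0.9184)
solve A·x = −loads:
  F[0-1] = -3689.3193 N (compression)
  F[0-2] = +1307.1261 N (tension)
  F[1-2] = +502.5915 N (tension)
  F[1-3] = +59.8954 N (tension)
  F[2-3] = -38.9765 N (compression)
  F[2-4] = -43.7200 N (compression)
  F[3-4] = +38.0629 N (tension)
  F[3-5] = +28.2697 N (tension)
  F[4-5] = -37.3076 N (compression)
  F[4-6] = -14.7786 N (compression)
  F[5-6] = +37.3632 N (tension)
  Rx@0 = +119.9500 N
  Ry@0 = +3402.1362 N
  Ry@6 = -34.3162 N

-14.779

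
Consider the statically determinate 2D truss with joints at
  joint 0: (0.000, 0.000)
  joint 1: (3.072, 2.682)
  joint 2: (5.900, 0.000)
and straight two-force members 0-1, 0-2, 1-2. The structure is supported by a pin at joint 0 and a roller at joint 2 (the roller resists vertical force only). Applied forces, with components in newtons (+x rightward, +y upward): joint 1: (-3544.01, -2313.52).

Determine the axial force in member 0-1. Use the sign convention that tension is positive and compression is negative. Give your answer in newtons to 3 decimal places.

N=3 nodes, M=3 members, R=3 reactions → 2N=6, M+R=6
member 0 (0-1): L=4.0780, (cx,cy)=(0.7533,0.6577)
member 1 (0-2): L=5.9000, (cx,cy)=(1.0000,0.0000)
member 2 (1-2): L=3.8975, (cx,cy)=(0.7256,-0.6881)
solve A·x = −loads:
  F[0-1] = -4135.7219 N (compression)
  F[0-2] = -428.5485 N (compression)
  F[1-2] = +590.6219 N (tension)
  Rx@0 = +3544.0100 N
  Ry@0 = +2719.9440 N
  Ry@2 = -406.4240 N

-4135.722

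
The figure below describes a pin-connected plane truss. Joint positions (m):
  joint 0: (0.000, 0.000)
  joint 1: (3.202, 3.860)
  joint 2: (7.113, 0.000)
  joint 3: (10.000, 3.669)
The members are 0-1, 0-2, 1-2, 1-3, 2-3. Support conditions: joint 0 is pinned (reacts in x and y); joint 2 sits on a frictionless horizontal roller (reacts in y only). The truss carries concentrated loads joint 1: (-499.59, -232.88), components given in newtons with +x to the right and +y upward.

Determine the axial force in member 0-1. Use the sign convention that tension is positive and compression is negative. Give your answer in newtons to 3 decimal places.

N=4 nodes, M=5 members, R=3 reactions → 2N=8, M+R=8
member 0 (0-1): L=5.0152, (cx,cy)=(0.6385,0.7697)
member 1 (0-2): L=7.1130, (cx,cy)=(1.0000,0.0000)
member 2 (1-2): L=5.4950, (cx,cy)=(0.7117,-0.7025)
member 3 (1-3): L=6.8007, (cx,cy)=(0.9996,-0.0281)
member 4 (2-3): L=4.6687, (cx,cy)=(0.6184,0.7859)
solve A·x = −loads:
  F[0-1] = -518.6177 N (compression)
  F[0-2] = -168.4750 N (compression)
  F[1-2] = +236.7112 N (tension)
  F[1-3] = -0.0000 N (compression)
  F[2-3] = +0.0000 N (tension)
  Rx@0 = +499.5900 N
  Ry@0 = +399.1580 N
  Ry@2 = -166.2780 N

-518.618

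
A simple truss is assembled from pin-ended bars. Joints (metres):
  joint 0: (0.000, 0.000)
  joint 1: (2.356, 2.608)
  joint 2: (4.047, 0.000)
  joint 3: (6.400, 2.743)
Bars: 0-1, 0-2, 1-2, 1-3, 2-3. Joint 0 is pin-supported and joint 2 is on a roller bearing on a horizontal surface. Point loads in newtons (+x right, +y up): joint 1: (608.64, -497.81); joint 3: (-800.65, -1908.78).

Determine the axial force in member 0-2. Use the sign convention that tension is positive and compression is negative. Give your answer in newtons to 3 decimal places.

N=4 nodes, M=5 members, R=3 reactions → 2N=8, M+R=8
member 0 (0-1): L=3.5146, (cx,cy)=(0.6703,0.7420)
member 1 (0-2): L=4.0470, (cx,cy)=(1.0000,0.0000)
member 2 (1-2): L=3.1082, (cx,cy)=(0.5440,-0.8391)
member 3 (1-3): L=4.0463, (cx,cy)=(0.9994,0.0334)
member 4 (2-3): L=3.6140, (cx,cy)=(0.6511,0.7590)
solve A·x = −loads:
  F[0-1] = +1012.5356 N (tension)
  F[0-2] = -870.7601 N (compression)
  F[1-2] = -1454.4883 N (compression)
  F[1-3] = +861.8869 N (tension)
  F[2-3] = -2552.7397 N (compression)
  Rx@0 = +192.0100 N
  Ry@0 = -751.3498 N
  Ry@2 = +3157.9398 N

-870.760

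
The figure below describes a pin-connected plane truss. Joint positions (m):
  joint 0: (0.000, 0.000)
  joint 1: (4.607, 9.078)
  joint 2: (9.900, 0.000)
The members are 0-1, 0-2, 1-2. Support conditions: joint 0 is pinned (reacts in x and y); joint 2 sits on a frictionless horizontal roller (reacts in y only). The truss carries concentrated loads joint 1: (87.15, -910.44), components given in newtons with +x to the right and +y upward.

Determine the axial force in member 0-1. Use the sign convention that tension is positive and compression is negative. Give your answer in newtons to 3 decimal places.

N=3 nodes, M=3 members, R=3 reactions → 2N=6, M+R=6
member 0 (0-1): L=10.1801, (cx,cy)=(0.4525,0.8917)
member 1 (0-2): L=9.9000, (cx,cy)=(1.0000,0.0000)
member 2 (1-2): L=10.5084, (cx,cy)=(0.5037,-0.8639)
solve A·x = −loads:
  F[0-1] = -456.2428 N (compression)
  F[0-2] = +293.6224 N (tension)
  F[1-2] = -582.9386 N (compression)
  Rx@0 = -87.1500 N
  Ry@0 = +406.8496 N
  Ry@2 = +503.5904 N

-456.243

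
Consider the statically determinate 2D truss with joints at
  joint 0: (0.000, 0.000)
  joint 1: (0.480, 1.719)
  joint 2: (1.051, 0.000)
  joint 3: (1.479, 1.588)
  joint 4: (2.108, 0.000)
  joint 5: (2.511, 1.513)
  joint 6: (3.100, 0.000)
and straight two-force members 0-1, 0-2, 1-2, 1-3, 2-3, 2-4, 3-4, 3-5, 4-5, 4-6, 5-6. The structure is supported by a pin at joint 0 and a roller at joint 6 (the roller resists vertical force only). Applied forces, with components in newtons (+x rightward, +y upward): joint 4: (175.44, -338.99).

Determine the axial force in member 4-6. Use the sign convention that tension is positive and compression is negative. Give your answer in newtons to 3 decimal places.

N=7 nodes, M=11 members, R=3 reactions → 2N=14, M+R=14
member 0 (0-1): L=1.7848, (cx,cy)=(0.2689,0.9632)
member 1 (0-2): L=1.0510, (cx,cy)=(1.0000,0.0000)
member 2 (1-2): L=1.8114, (cx,cy)=(0.3152,-0.9490)
member 3 (1-3): L=1.0076, (cx,cy)=(0.9915,-0.1300)
member 4 (2-3): L=1.6447, (cx,cy)=(0.2602,0.9655)
member 5 (2-4): L=1.0570, (cx,cy)=(1.0000,0.0000)
member 6 (3-4): L=1.7080, (cx,cy)=(0.3683,-0.9297)
member 7 (3-5): L=1.0347, (cx,cy)=(0.9974,-0.0725)
member 8 (4-5): L=1.5658, (cx,cy)=(0.2574,0.9663)
member 9 (4-6): L=0.9920, (cx,cy)=(1.0000,0.0000)
member 10 (5-6): L=1.6236, (cx,cy)=(0.3628,-0.9319)
solve A·x = −loads:
  F[0-1] = -112.6264 N (compression)
  F[0-2] = +205.7302 N (tension)
  F[1-2] = +123.8863 N (tension)
  F[1-3] = -69.9370 N (compression)
  F[2-3] = -121.7653 N (compression)
  F[2-4] = +276.4710 N (tension)
  F[3-4] = +128.2661 N (tension)
  F[3-5] = -148.6572 N (compression)
  F[4-5] = +227.3993 N (tension)
  F[4-6] = +89.7371 N (tension)
  F[5-6] = -247.3643 N (compression)
  Rx@0 = -175.4400 N
  Ry@0 = +108.4768 N
  Ry@6 = +230.5132 N

89.737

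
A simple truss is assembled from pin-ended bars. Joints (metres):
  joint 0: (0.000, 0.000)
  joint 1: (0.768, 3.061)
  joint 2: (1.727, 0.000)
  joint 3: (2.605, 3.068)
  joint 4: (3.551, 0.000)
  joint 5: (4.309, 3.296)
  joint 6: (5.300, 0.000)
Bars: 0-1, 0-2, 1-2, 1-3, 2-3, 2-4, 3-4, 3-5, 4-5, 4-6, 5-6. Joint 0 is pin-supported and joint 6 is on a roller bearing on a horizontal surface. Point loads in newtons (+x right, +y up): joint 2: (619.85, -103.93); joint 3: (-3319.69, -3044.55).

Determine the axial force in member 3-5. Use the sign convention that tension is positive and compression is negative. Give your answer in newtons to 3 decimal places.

216.182

N=7 nodes, M=11 members, R=3 reactions → 2N=14, M+R=14
member 0 (0-1): L=3.1559, (cx,cy)=(0.2434,0.9699)
member 1 (0-2): L=1.7270, (cx,cy)=(1.0000,0.0000)
member 2 (1-2): L=3.2077, (cx,cy)=(0.2990,-0.9543)
member 3 (1-3): L=1.8370, (cx,cy)=(1.0000,0.0038)
member 4 (2-3): L=3.1912, (cx,cy)=(0.2751,0.9614)
member 5 (2-4): L=1.8240, (cx,cy)=(1.0000,0.0000)
member 6 (3-4): L=3.2105, (cx,cy)=(0.2947,-0.9556)
member 7 (3-5): L=1.7192, (cx,cy)=(0.9912,0.1326)
member 8 (4-5): L=3.3820, (cx,cy)=(0.2241,0.9746)
member 9 (4-6): L=1.7490, (cx,cy)=(1.0000,0.0000)
member 10 (5-6): L=3.4418, (cx,cy)=(0.2879,-0.9577)
solve A·x = −loads:
  F[0-1] = -3649.5680 N (compression)
  F[0-2] = -1811.6969 N (compression)
  F[1-2] = +3701.5465 N (tension)
  F[1-3] = -1994.7985 N (compression)
  F[2-3] = -3565.9458 N (compression)
  F[2-4] = -343.7895 N (compression)
  F[3-4] = +439.5564 N (tension)
  F[3-5] = +216.1817 N (tension)
  F[4-5] = -431.0064 N (compression)
  F[4-6] = -117.6727 N (compression)
  F[5-6] = +408.6790 N (tension)
  Rx@0 = +2699.8400 N
  Ry@0 = +3539.8515 N
  Ry@6 = -391.3715 N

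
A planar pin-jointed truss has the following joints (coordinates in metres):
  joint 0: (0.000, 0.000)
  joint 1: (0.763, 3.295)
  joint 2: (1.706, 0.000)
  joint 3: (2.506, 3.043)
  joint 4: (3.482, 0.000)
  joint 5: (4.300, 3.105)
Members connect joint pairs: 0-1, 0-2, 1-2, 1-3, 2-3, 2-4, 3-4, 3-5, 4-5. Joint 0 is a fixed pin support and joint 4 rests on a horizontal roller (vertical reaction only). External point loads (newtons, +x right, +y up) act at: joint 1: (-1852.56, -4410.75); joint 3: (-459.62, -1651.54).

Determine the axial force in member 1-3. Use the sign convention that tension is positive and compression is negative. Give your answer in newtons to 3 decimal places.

-24.977

N=6 nodes, M=9 members, R=3 reactions → 2N=12, M+R=12
member 0 (0-1): L=3.3822, (cx,cy)=(0.2256,0.9742)
member 1 (0-2): L=1.7060, (cx,cy)=(1.0000,0.0000)
member 2 (1-2): L=3.4273, (cx,cy)=(0.2751,-0.9614)
member 3 (1-3): L=1.7611, (cx,cy)=(0.9897,-0.1431)
member 4 (2-3): L=3.1464, (cx,cy)=(0.2543,0.9671)
member 5 (2-4): L=1.7760, (cx,cy)=(1.0000,0.0000)
member 6 (3-4): L=3.1957, (cx,cy)=(0.3054,-0.9522)
member 7 (3-5): L=1.7951, (cx,cy)=(0.9994,0.0345)
member 8 (4-5): L=3.2109, (cx,cy)=(0.2548,0.9670)
solve A·x = −loads:
  F[0-1] = -6222.3032 N (compression)
  F[0-2] = -908.4681 N (compression)
  F[1-2] = +1721.1574 N (tension)
  F[1-3] = -24.9768 N (compression)
  F[2-3] = -1710.9538 N (compression)
  F[2-4] = +0.1246 N (tension)
  F[3-4] = -0.4080 N (compression)
  F[3-5] = -0.0000 N (compression)
  F[4-5] = +0.0000 N (tension)
  Rx@0 = +2312.1800 N
  Ry@0 = +6061.9015 N
  Ry@4 = +0.3885 N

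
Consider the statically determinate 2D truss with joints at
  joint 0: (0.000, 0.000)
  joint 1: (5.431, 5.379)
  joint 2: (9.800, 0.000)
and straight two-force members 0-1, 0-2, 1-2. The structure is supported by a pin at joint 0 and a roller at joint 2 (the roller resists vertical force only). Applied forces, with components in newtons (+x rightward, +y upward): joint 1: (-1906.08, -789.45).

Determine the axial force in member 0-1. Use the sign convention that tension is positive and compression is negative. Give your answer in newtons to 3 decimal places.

-1986.869

N=3 nodes, M=3 members, R=3 reactions → 2N=6, M+R=6
member 0 (0-1): L=7.6439, (cx,cy)=(0.7105,0.7037)
member 1 (0-2): L=9.8000, (cx,cy)=(1.0000,0.0000)
member 2 (1-2): L=6.9298, (cx,cy)=(0.6305,-0.7762)
solve A·x = −loads:
  F[0-1] = -1986.8691 N (compression)
  F[0-2] = -494.4095 N (compression)
  F[1-2] = +784.1949 N (tension)
  Rx@0 = +1906.0800 N
  Ry@0 = +1398.1542 N
  Ry@2 = -608.7042 N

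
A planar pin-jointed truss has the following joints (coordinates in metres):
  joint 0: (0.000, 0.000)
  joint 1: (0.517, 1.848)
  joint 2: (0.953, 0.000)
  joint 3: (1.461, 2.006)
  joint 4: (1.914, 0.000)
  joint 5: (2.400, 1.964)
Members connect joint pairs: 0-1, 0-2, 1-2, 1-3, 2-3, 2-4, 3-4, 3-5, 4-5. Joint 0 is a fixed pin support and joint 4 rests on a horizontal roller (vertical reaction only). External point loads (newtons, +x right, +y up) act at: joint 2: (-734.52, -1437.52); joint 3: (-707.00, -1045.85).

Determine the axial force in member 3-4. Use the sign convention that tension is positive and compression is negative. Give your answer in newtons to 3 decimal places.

N=6 nodes, M=9 members, R=3 reactions → 2N=12, M+R=12
member 0 (0-1): L=1.9190, (cx,cy)=(0.2694,0.9630)
member 1 (0-2): L=0.9530, (cx,cy)=(1.0000,0.0000)
member 2 (1-2): L=1.8987, (cx,cy)=(0.2296,-0.9733)
member 3 (1-3): L=0.9571, (cx,cy)=(0.9863,0.1651)
member 4 (2-3): L=2.0693, (cx,cy)=(0.2455,0.9694)
member 5 (2-4): L=0.9610, (cx,cy)=(1.0000,0.0000)
member 6 (3-4): L=2.0565, (cx,cy)=(0.2203,-0.9754)
member 7 (3-5): L=0.9399, (cx,cy)=(0.9990,-0.0447)
member 8 (4-5): L=2.0232, (cx,cy)=(0.2402,0.9707)
solve A·x = −loads:
  F[0-1] = -1775.9444 N (compression)
  F[0-2] = -963.0499 N (compression)
  F[1-2] = +1611.3214 N (tension)
  F[1-3] = -860.2744 N (compression)
  F[2-3] = -134.8723 N (compression)
  F[2-4] = +174.5820 N (tension)
  F[3-4] = -792.5609 N (compression)
  F[3-5] = -0.0000 N (compression)
  F[4-5] = +0.0000 N (tension)
  Rx@0 = +1441.5200 N
  Ry@0 = +1710.2763 N
  Ry@4 = +773.0937 N

-792.561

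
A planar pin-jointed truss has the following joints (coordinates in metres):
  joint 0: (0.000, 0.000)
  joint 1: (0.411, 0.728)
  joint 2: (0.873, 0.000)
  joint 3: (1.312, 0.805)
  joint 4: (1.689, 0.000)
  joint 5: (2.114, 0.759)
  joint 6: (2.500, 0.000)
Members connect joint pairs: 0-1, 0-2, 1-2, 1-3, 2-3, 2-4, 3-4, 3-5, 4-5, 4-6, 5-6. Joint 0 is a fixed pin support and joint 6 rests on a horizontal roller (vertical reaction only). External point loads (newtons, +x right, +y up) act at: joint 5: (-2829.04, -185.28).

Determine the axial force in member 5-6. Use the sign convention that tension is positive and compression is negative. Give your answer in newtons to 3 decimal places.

N=7 nodes, M=11 members, R=3 reactions → 2N=14, M+R=14
member 0 (0-1): L=0.8360, (cx,cy)=(0.4916,0.8708)
member 1 (0-2): L=0.8730, (cx,cy)=(1.0000,0.0000)
member 2 (1-2): L=0.8622, (cx,cy)=(0.5358,-0.8443)
member 3 (1-3): L=0.9043, (cx,cy)=(0.9964,0.0852)
member 4 (2-3): L=0.9169, (cx,cy)=(0.4788,0.8779)
member 5 (2-4): L=0.8160, (cx,cy)=(1.0000,0.0000)
member 6 (3-4): L=0.8889, (cx,cy)=(0.4241,-0.9056)
member 7 (3-5): L=0.8033, (cx,cy)=(0.9984,-0.0573)
member 8 (4-5): L=0.8699, (cx,cy)=(0.4886,0.8725)
member 9 (4-6): L=0.8110, (cx,cy)=(1.0000,0.0000)
member 10 (5-6): L=0.8515, (cx,cy)=(0.4533,-0.8914)
solve A·x = −loads:
  F[0-1] = -1019.1730 N (compression)
  F[0-2] = -2327.9905 N (compression)
  F[1-2] = +948.9536 N (tension)
  F[1-3] = -1013.2019 N (compression)
  F[2-3] = -912.6272 N (compression)
  F[2-4] = -1382.5742 N (compression)
  F[3-4] = +1101.2010 N (tension)
  F[3-5] = -1916.6485 N (compression)
  F[4-5] = -1142.9531 N (compression)
  F[4-6] = -357.1257 N (compression)
  F[5-6] = +787.8179 N (tension)
  Rx@0 = +2829.0400 N
  Ry@0 = +887.5038 N
  Ry@6 = -702.2238 N

787.818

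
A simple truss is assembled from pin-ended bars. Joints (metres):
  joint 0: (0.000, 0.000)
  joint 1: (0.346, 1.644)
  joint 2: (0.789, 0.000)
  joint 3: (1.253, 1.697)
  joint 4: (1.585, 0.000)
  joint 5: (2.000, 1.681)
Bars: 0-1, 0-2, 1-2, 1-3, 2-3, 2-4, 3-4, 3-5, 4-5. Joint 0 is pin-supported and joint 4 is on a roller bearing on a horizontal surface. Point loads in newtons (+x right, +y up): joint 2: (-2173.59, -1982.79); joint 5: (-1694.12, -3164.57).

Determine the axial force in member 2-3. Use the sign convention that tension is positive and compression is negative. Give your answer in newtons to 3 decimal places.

75.772

N=6 nodes, M=9 members, R=3 reactions → 2N=12, M+R=12
member 0 (0-1): L=1.6800, (cx,cy)=(0.2060,0.9786)
member 1 (0-2): L=0.7890, (cx,cy)=(1.0000,0.0000)
member 2 (1-2): L=1.7026, (cx,cy)=(0.2602,-0.9656)
member 3 (1-3): L=0.9085, (cx,cy)=(0.9983,0.0583)
member 4 (2-3): L=1.7593, (cx,cy)=(0.2637,0.9646)
member 5 (2-4): L=0.7960, (cx,cy)=(1.0000,0.0000)
member 6 (3-4): L=1.7292, (cx,cy)=(0.1920,-0.9814)
member 7 (3-5): L=0.7472, (cx,cy)=(0.9998,-0.0214)
member 8 (4-5): L=1.7315, (cx,cy)=(0.2397,0.9709)
solve A·x = −loads:
  F[0-1] = -2006.9484 N (compression)
  F[0-2] = -3454.3780 N (compression)
  F[1-2] = +1977.8193 N (tension)
  F[1-3] = -929.5120 N (compression)
  F[2-3] = +75.7715 N (tension)
  F[2-4] = -786.1750 N (compression)
  F[3-4] = +0.5951 N (tension)
  F[3-5] = -908.2675 N (compression)
  F[4-5] = -3279.6148 N (compression)
  Rx@0 = +3867.7100 N
  Ry@0 = +1963.9243 N
  Ry@4 = +3183.4357 N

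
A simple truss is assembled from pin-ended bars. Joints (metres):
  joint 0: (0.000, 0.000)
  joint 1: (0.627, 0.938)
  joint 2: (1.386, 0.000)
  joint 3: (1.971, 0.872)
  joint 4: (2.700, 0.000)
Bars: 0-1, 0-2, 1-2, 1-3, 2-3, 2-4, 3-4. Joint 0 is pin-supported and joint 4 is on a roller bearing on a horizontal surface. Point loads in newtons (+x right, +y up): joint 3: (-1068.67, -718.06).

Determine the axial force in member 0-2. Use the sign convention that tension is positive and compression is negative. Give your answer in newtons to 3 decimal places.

-708.368

N=5 nodes, M=7 members, R=3 reactions → 2N=10, M+R=10
member 0 (0-1): L=1.1283, (cx,cy)=(0.5557,0.8314)
member 1 (0-2): L=1.3860, (cx,cy)=(1.0000,0.0000)
member 2 (1-2): L=1.2066, (cx,cy)=(0.6290,-0.7774)
member 3 (1-3): L=1.3456, (cx,cy)=(0.9988,-0.0490)
member 4 (2-3): L=1.0501, (cx,cy)=(0.5571,0.8304)
member 5 (2-4): L=1.3140, (cx,cy)=(1.0000,0.0000)
member 6 (3-4): L=1.1366, (cx,cy)=(0.6414,-0.7672)
solve A·x = −loads:
  F[0-1] = -648.3496 N (compression)
  F[0-2] = -708.3676 N (compression)
  F[1-2] = +745.7708 N (tension)
  F[1-3] = -830.4151 N (compression)
  F[2-3] = -698.1247 N (compression)
  F[2-4] = +149.6816 N (tension)
  F[3-4] = -233.3687 N (compression)
  Rx@0 = +1068.6700 N
  Ry@0 = +539.0170 N
  Ry@4 = +179.0430 N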